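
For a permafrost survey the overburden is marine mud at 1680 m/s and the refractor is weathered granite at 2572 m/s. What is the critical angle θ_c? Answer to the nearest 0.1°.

40.8°

Critical incidence: sin θ_c = V₁/V₂ = 1680/2572 = 0.6532.
θ_c = arcsin 0.6532 = 40.78°.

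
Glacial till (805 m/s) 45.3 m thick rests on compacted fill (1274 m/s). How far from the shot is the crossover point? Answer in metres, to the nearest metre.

θ_c = arcsin(805/1274) = 39.19°, so cos θ_c = 0.7751 and tᵢ = 2h cos θ_c/V₁ = 0.0872 s.
At crossover x/V₁ = x/V₂ + tᵢ ⇒ x = tᵢ/(1/V₁ − 1/V₂) = 0.08723/(1.2422e-03 − 7.8493e-04) = 190.75 m.

191 m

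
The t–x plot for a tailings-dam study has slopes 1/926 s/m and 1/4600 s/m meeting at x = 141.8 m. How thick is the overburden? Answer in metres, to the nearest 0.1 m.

57.8 m

h = (x_cross/2)·√((V₂−V₁)/(V₂+V₁)).
(V₂−V₁)/(V₂+V₁) = (4600−926)/(4600+926) = 0.6649; √ = 0.8154.
h = (141.8/2)·0.8154 = 57.81 m.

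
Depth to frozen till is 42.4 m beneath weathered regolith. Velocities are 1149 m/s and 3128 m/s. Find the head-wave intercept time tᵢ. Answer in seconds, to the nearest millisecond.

θ_c = arcsin(V₁/V₂) = arcsin(1149/3128) = 21.55°; cos θ_c = 0.9301.
tᵢ = 2h·cos θ_c / V₁ = 2·42.4·0.9301 / 1149 = 0.06864 s.

0.069 s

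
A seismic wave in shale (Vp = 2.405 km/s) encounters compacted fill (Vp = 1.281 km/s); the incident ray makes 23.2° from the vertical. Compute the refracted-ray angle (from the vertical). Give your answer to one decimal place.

12.1°

sin θ₁/V₁ = sin θ₂/V₂ ⇒ sin θ₂ = 1.281·sin 23.2°/2.405 = 1.281·0.3939/2.405 = 0.2098.
θ₂ = arcsin 0.2098 = 12.11° from the normal.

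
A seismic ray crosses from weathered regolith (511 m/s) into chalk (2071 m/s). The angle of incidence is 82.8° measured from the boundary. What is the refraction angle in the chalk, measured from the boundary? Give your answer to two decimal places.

59.47°

Convert to the normal: θ₁ = 90° − 82.8° = 7.2°.
Snell's law: sin θ₂ = (V₂/V₁)·sin θ₁ = (2071/511)·sin 7.2° = 0.5080.
θ₂ = arcsin 0.5080 = 30.53° from the normal.
From the interface: 90° − 30.53° = 59.47°.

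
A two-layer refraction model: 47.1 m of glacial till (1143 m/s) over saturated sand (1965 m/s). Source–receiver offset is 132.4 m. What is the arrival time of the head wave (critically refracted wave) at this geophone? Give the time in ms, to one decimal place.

134.4 ms

θ_c = arcsin(V₁/V₂) = arcsin(1143/1965) = 35.57°, cos θ_c = 0.8134.
Intercept time tᵢ = 2h cos θ_c / V₁ = 2·47.1·0.8134/1143 = 0.06704 s.
t = x/V₂ + tᵢ = 132.4/1965 + 0.06704 = 0.13442 s.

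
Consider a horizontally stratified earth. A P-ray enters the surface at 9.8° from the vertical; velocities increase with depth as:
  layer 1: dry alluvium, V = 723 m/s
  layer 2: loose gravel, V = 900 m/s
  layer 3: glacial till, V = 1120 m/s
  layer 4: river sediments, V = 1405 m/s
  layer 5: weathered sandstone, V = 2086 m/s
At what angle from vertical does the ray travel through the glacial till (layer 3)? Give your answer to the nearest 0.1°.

Ray parameter p = sin 9.8° / 723 = 2.3542e-04 s/m.
sin θ_3 = p·V_3 = 2.3542e-04 × 1120 = 0.2637.
θ_3 = 15.29° from the vertical.

15.3°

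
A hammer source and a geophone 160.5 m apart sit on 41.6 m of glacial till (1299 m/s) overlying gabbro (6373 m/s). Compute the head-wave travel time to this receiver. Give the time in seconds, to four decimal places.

0.0879 s

θ_c = arcsin(V₁/V₂) = arcsin(1299/6373) = 11.76°, cos θ_c = 0.9790.
Intercept time tᵢ = 2h cos θ_c / V₁ = 2·41.6·0.9790/1299 = 0.06270 s.
t = x/V₂ + tᵢ = 160.5/6373 + 0.06270 = 0.08789 s.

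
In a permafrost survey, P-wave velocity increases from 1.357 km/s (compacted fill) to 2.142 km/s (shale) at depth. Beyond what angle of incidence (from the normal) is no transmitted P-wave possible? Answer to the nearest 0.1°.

At critical incidence the refracted ray runs along the interface (θ₂ = 90°), so sin θ_c = V₁/V₂.
θ_c = arcsin(1.357/2.142) = arcsin 0.6335 = 39.31°.

39.3°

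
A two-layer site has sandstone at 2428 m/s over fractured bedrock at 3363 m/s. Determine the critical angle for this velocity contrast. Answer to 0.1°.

At critical incidence the refracted ray runs along the interface (θ₂ = 90°), so sin θ_c = V₁/V₂.
θ_c = arcsin(2428/3363) = arcsin 0.7220 = 46.22°.

46.2°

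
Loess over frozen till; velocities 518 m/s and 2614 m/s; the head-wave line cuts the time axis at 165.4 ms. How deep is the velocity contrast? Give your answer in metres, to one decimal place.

h = tᵢ·V₁·V₂ / (2·√(V₂²−V₁²)).
√(V₂²−V₁²) = √(2614² − 518²) = 2562.2 m/s.
h = 0.1654 s × 518 × 2614 / (2 × 2562.2) = 43.71 m.

43.7 m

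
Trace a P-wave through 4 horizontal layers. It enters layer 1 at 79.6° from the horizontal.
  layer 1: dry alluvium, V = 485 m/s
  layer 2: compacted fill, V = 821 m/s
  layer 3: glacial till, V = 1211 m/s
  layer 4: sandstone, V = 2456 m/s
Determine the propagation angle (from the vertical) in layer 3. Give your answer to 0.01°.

26.79°

From the normal: θ₁ = 90° − 79.6° = 10.4°.
Ray parameter p = sin 10.4° / 485 = 3.7220e-04 s/m.
sin θ_3 = p·V_3 = 3.7220e-04 × 1211 = 0.4507.
θ_3 = 26.79° from the vertical.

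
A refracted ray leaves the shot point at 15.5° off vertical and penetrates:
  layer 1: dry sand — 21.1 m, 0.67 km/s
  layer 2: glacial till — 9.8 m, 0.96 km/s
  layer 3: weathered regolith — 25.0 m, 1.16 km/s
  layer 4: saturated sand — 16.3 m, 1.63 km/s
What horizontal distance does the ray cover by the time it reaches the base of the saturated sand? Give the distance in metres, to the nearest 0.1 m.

36.9 m

Ray parameter p = sin 15.5° / 0.67 km/s = 3.9886e-01 s/km.
Layer 1: θ = 15.50°; offset = 21.1·tan 15.50° = 5.852 m.
Layer 2: sin θ = p·0.96 = 0.3829 → θ = 22.51°; offset = 9.8·tan 22.51° = 4.062 m.
Layer 3: sin θ = p·1.16 = 0.4627 → θ = 27.56°; offset = 25.0·tan 27.56° = 13.048 m.
Layer 4: sin θ = p·1.63 = 0.6501 → θ = 40.55°; offset = 16.3·tan 40.55° = 13.947 m.
Total horizontal offset = 36.909 m.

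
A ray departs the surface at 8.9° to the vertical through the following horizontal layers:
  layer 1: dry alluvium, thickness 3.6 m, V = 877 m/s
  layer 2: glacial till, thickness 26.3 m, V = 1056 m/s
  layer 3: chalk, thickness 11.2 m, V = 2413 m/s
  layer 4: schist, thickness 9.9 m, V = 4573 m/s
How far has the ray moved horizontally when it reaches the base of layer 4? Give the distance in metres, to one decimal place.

p = sin θ₁/V₁ = sin 8.9°/877 = 1.7641e-04 s/m is conserved through the stack.
Layer 1: θ = 8.90°; offset = 3.6·tan 8.90° = 0.564 m.
Layer 2: sin θ = p·1056 = 0.1863 → θ = 10.74°; offset = 26.3·tan 10.74° = 4.987 m.
Layer 3: sin θ = p·2413 = 0.4257 → θ = 25.19°; offset = 11.2·tan 25.19° = 5.269 m.
Layer 4: sin θ = p·4573 = 0.8067 → θ = 53.78°; offset = 9.9·tan 53.78° = 13.515 m.
Summing the layer offsets gives 24.334 m.

24.3 m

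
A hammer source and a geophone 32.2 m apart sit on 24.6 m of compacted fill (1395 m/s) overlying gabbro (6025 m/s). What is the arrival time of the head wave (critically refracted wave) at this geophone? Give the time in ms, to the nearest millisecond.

t = x/V₂ + 2h·√(V₂²−V₁²)/(V₁V₂).
√(V₂²−V₁²) = √(6025²−1395²) = 5861.3 m/s; delay term = 2·24.6·5861.3/(1395·6025) = 0.03431 s.
t = 32.2/6025 + 0.03431 = 0.03965 s.

40 ms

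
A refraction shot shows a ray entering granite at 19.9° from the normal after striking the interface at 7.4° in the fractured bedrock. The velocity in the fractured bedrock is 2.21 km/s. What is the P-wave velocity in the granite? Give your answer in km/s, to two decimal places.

Snell's law: sin 7.4°/V₁ = sin 19.9°/V₂.
V₂ = V₁·sin 19.9°/sin 7.4° = 2.21 × 2.6428 = 5.84 km/s.

5.84 km/s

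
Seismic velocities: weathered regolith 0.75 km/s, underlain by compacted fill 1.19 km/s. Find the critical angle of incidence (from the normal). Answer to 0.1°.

At critical incidence the refracted ray runs along the interface (θ₂ = 90°), so sin θ_c = V₁/V₂.
θ_c = arcsin(0.75/1.19) = arcsin 0.6303 = 39.07°.

39.1°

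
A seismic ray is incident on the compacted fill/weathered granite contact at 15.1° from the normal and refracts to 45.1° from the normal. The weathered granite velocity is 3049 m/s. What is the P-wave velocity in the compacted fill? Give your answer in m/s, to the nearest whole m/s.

1121 m/s

sin 15.1° = 0.2605; sin 45.1° = 0.7083.
V₁ = V₂·(sin θ₁/sin θ₂) = 3049·(0.2605/0.7083) = 1121.32 m/s.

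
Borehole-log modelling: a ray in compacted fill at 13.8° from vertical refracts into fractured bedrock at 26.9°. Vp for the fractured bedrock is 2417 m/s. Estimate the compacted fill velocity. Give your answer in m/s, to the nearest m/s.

sin 13.8° = 0.2385; sin 26.9° = 0.4524.
V₁ = V₂·(sin θ₁/sin θ₂) = 2417·(0.2385/0.4524) = 1274.30 m/s.

1274 m/s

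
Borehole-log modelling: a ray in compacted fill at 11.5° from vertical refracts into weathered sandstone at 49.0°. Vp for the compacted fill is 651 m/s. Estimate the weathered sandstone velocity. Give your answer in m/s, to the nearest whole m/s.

Snell's law: sin 11.5°/V₁ = sin 49.0°/V₂.
V₂ = V₁·sin 49.0°/sin 11.5° = 651 × 3.7855 = 2464.37 m/s.

2464 m/s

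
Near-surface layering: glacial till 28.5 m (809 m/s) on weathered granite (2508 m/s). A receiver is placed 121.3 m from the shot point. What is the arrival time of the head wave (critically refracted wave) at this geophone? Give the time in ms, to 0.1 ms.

115.1 ms

t = x/V₂ + 2h·√(V₂²−V₁²)/(V₁V₂).
√(V₂²−V₁²) = √(2508²−809²) = 2373.9 m/s; delay term = 2·28.5·2373.9/(809·2508) = 0.06669 s.
t = 121.3/2508 + 0.06669 = 0.11506 s.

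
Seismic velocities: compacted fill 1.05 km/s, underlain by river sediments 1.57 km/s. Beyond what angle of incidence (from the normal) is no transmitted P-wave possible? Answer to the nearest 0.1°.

42.0°

Critical incidence: sin θ_c = V₁/V₂ = 1.05/1.57 = 0.6688.
θ_c = arcsin 0.6688 = 41.97°.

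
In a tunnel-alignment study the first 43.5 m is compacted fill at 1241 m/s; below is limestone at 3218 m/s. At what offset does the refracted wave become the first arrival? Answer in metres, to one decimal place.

130.7 m

θ_c = arcsin(1241/3218) = 22.68°, so cos θ_c = 0.9226 and tᵢ = 2h cos θ_c/V₁ = 0.0647 s.
At crossover x/V₁ = x/V₂ + tᵢ ⇒ x = tᵢ/(1/V₁ − 1/V₂) = 0.06468/(8.0580e-04 − 3.1075e-04) = 130.66 m.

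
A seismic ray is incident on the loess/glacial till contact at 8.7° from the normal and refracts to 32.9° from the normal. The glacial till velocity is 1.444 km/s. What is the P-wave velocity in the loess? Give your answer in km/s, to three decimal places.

Snell's law: sin 8.7°/V₁ = sin 32.9°/V₂.
V₁ = V₂·sin 8.7°/sin 32.9° = 1.444 × 0.2785 = 0.402 km/s.

0.402 km/s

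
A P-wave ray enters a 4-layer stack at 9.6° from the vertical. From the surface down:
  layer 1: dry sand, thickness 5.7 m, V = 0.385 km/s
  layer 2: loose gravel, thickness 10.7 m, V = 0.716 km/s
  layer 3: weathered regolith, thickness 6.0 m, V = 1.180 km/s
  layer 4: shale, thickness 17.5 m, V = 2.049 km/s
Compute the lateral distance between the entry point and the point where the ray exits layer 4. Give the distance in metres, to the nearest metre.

Apply Snell's law at each interface; in layer i the horizontal offset is hᵢ·tan θᵢ.
Layer 1: θ = 9.60°; offset = 5.7·tan 9.60° = 0.964 m.
Layer 2: sin θ = 0.716·sin 9.6°/0.385 = 0.3101, θ = 18.07°; offset = 10.7·tan 18.07° = 3.491 m.
Layer 3: sin θ = 1.180·sin 9.6°/0.385 = 0.5111, θ = 30.74°; offset = 6.0·tan 30.74° = 3.568 m.
Layer 4: sin θ = 2.049·sin 9.6°/0.385 = 0.8876, θ = 62.57°; offset = 17.5·tan 62.57° = 33.714 m.
Summing the layer offsets gives 41.737 m.

42 m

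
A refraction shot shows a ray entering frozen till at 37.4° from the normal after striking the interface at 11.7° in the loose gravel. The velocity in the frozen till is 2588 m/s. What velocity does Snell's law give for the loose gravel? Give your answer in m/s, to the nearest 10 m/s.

860 m/s

Snell's law: sin 11.7°/V₁ = sin 37.4°/V₂.
V₁ = V₂·sin 11.7°/sin 37.4° = 2588 × 0.3339 = 864.07 m/s.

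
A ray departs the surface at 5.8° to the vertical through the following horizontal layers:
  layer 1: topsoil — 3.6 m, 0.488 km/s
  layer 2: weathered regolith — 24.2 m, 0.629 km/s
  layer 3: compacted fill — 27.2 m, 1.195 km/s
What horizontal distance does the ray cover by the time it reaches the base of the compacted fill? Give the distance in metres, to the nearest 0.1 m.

10.5 m

Apply Snell's law at each interface; in layer i the horizontal offset is hᵢ·tan θᵢ.
Layer 1: θ = 5.80°; offset = 3.6·tan 5.80° = 0.366 m.
Layer 2: sin θ = 0.629·sin 5.8°/0.488 = 0.1303, θ = 7.48°; offset = 24.2·tan 7.48° = 3.179 m.
Layer 3: sin θ = 1.195·sin 5.8°/0.488 = 0.2475, θ = 14.33°; offset = 27.2·tan 14.33° = 6.947 m.
Σ offsets = 10.492 m.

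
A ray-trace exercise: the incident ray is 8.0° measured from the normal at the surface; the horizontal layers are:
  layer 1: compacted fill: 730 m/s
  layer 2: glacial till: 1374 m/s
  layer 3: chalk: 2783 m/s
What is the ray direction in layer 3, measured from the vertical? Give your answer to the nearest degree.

32°

Snell's law across each interface conserves sin θ / V, so sin θ_3 = V_3·sin θ₁/V₁.
sin θ_3 = 2783 × sin 8.0° / 730 = 0.5306.
θ_3 = arcsin 0.5306 = 32.04°.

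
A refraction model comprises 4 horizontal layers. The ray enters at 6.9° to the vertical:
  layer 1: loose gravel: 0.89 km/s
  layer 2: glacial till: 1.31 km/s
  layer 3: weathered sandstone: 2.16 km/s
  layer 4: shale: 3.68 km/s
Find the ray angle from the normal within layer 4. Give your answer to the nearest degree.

30°

Ray parameter p = sin 6.9° / 0.89 = 1.3499e-01 s/km.
sin θ_4 = p·V_4 = 1.3499e-01 × 3.68 = 0.4967.
θ_4 = arcsin 0.4967 = 29.78°.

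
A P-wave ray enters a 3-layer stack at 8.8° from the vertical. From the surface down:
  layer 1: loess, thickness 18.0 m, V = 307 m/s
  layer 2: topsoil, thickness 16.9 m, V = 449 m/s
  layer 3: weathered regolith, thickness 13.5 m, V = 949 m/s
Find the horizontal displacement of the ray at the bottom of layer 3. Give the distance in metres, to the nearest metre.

p = sin θ₁/V₁ = sin 8.8°/307 = 4.9833e-04 s/m is conserved through the stack.
Layer 1: θ = 8.80°; offset = 18.0·tan 8.80° = 2.787 m.
Layer 2: sin θ = p·449 = 0.2237 → θ = 12.93°; offset = 16.9·tan 12.93° = 3.880 m.
Layer 3: sin θ = p·949 = 0.4729 → θ = 28.22°; offset = 13.5·tan 28.22° = 7.246 m.
Σ offsets = 13.912 m.

14 m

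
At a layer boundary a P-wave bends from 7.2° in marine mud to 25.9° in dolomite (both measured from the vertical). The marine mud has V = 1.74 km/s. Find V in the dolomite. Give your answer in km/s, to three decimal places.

6.064 km/s

sin 7.2° = 0.1253; sin 25.9° = 0.4368.
V₂ = V₁·(sin θ₂/sin θ₁) = 1.74·(0.4368/0.1253) = 6.064 km/s.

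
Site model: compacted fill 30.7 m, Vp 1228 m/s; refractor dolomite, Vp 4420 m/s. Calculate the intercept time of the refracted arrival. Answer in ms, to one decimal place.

θ_c = arcsin(V₁/V₂) = arcsin(1228/4420) = 16.13°; cos θ_c = 0.9606.
tᵢ = 2h·cos θ_c / V₁ = 2·30.7·0.9606 / 1228 = 0.04803 s.

48.0 ms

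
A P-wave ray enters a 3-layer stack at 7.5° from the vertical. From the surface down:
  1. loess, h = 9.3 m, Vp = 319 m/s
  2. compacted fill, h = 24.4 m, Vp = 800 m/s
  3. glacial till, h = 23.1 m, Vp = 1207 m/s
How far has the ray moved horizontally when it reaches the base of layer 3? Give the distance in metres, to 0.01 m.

22.80 m

Ray parameter p = sin 7.5° / 319 m/s = 4.0917e-04 s/m.
Layer 1: θ = 7.50°; offset = 9.3·tan 7.50° = 1.2244 m.
Layer 2: sin θ = p·800 = 0.3273 → θ = 19.11°; offset = 24.4·tan 19.11° = 8.4527 m.
Layer 3: sin θ = p·1207 = 0.4939 → θ = 29.60°; offset = 23.1·tan 29.60° = 13.1202 m.
Total horizontal offset = 22.7973 m.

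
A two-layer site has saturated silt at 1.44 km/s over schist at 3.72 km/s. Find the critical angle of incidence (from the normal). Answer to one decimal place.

22.8°

Critical incidence: sin θ_c = V₁/V₂ = 1.44/3.72 = 0.3871.
θ_c = arcsin 0.3871 = 22.77°.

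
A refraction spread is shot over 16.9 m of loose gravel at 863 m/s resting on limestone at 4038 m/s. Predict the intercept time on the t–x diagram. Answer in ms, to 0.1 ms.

38.3 ms

θ_c = arcsin(V₁/V₂) = arcsin(863/4038) = 12.34°; cos θ_c = 0.9769.
tᵢ = 2h·cos θ_c / V₁ = 2·16.9·0.9769 / 863 = 0.03826 s.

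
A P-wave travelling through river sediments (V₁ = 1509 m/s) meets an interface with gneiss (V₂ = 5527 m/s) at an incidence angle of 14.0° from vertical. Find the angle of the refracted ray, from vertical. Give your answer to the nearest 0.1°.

62.4°

sin θ₁/V₁ = sin θ₂/V₂ ⇒ sin θ₂ = 5527·sin 14.0°/1509 = 5527·0.2419/1509 = 0.8861.
θ₂ = arcsin 0.8861 = 62.39° from the normal.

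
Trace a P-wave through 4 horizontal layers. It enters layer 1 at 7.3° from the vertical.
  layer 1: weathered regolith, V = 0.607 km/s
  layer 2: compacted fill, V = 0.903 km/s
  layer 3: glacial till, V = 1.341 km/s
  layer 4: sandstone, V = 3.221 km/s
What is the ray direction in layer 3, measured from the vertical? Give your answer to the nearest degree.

Ray parameter p = sin 7.3° / 0.607 = 2.0933e-01 s/km.
sin θ_3 = p·V_3 = 2.0933e-01 × 1.341 = 0.2807.
θ_3 = arcsin 0.2807 = 16.30°.

16°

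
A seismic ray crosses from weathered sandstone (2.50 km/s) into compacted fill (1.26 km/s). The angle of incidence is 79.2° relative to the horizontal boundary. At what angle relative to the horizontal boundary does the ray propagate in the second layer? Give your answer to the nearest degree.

Angle from the normal: 90° − 79.2° = 10.8°.
sin θ₁/V₁ = sin θ₂/V₂ ⇒ sin θ₂ = 1.26·sin 10.8°/2.50 = 1.26·0.1874/2.50 = 0.0944.
θ₂ = sin⁻¹(0.0944) = 5.42° (from vertical).
From the interface: 90° − 5.42° = 84.58°.

85°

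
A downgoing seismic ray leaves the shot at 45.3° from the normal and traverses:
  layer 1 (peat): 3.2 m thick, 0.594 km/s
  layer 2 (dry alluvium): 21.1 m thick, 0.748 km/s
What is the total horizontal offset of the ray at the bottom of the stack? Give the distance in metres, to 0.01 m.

Apply Snell's law at each interface; in layer i the horizontal offset is hᵢ·tan θᵢ.
Layer 1: θ = 45.30°; offset = 3.2·tan 45.30° = 3.2337 m.
Layer 2: sin θ = 0.748·sin 45.3°/0.594 = 0.8951, θ = 63.52°; offset = 21.1·tan 63.52° = 42.3549 m.
Summing the layer offsets gives 45.5886 m.

45.59 m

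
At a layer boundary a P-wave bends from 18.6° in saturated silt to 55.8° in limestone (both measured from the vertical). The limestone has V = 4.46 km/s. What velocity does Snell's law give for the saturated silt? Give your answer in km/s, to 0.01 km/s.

Snell's law: sin 18.6°/V₁ = sin 55.8°/V₂.
V₁ = V₂·sin 18.6°/sin 55.8° = 4.46 × 0.3856 = 1.72 km/s.

1.72 km/s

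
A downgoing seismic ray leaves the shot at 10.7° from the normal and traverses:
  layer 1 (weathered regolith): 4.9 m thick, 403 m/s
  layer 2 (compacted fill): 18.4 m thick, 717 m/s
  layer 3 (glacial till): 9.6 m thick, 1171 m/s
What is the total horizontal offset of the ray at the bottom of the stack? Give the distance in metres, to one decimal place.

13.5 m

Ray parameter p = sin 10.7° / 403 m/s = 4.6071e-04 s/m.
Layer 1: θ = 10.70°; offset = 4.9·tan 10.70° = 0.926 m.
Layer 2: sin θ = p·717 = 0.3303 → θ = 19.29°; offset = 18.4·tan 19.29° = 6.440 m.
Layer 3: sin θ = p·1171 = 0.5395 → θ = 32.65°; offset = 9.6·tan 32.65° = 6.151 m.
Σ offsets = 13.516 m.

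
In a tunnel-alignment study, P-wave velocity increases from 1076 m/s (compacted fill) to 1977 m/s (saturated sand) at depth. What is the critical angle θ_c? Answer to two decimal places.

32.97°

Critical incidence: sin θ_c = V₁/V₂ = 1076/1977 = 0.5443.
θ_c = arcsin 0.5443 = 32.97°.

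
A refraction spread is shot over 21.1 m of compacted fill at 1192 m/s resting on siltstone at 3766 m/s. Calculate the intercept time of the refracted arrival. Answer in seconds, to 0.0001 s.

θ_c = arcsin(V₁/V₂) = arcsin(1192/3766) = 18.45°; cos θ_c = 0.9486.
tᵢ = 2h·cos θ_c / V₁ = 2·21.1·0.9486 / 1192 = 0.03358 s.

0.0336 s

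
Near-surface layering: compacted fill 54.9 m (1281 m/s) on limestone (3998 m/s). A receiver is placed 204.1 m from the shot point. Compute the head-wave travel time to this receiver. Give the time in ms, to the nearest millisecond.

θ_c = arcsin(V₁/V₂) = arcsin(1281/3998) = 18.69°, cos θ_c = 0.9473.
Intercept time tᵢ = 2h cos θ_c / V₁ = 2·54.9·0.9473/1281 = 0.08120 s.
t = x/V₂ + tᵢ = 204.1/3998 + 0.08120 = 0.13225 s.

132 ms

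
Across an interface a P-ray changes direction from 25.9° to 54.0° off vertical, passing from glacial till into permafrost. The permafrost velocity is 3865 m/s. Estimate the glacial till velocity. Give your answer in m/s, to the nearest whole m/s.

2087 m/s

Snell's law: sin 25.9°/V₁ = sin 54.0°/V₂.
V₁ = V₂·sin 25.9°/sin 54.0° = 3865 × 0.5399 = 2086.78 m/s.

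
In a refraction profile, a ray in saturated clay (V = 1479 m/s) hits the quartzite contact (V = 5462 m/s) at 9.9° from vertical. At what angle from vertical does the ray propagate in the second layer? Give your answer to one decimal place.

39.4°

sin θ₁/V₁ = sin θ₂/V₂ ⇒ sin θ₂ = 5462·sin 9.9°/1479 = 5462·0.1719/1479 = 0.6349.
θ₂ = sin⁻¹(0.6349) = 39.42° (from vertical).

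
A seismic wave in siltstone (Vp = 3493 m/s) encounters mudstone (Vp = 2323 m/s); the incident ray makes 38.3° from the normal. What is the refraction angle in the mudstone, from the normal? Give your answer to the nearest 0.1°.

Snell's law: sin θ₂ = (V₂/V₁)·sin θ₁ = (2323/3493)·sin 38.3° = 0.4122.
θ₂ = sin⁻¹(0.4122) = 24.34° (from vertical).

24.3°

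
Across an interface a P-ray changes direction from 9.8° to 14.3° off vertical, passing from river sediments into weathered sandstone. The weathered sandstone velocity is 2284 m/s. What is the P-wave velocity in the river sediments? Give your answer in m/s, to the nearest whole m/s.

Snell's law: sin 9.8°/V₁ = sin 14.3°/V₂.
V₁ = V₂·sin 9.8°/sin 14.3° = 2284 × 0.6891 = 1573.93 m/s.

1574 m/s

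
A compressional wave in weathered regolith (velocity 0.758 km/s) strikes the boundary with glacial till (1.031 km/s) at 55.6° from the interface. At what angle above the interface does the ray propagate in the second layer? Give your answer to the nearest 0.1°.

Convert to the normal: θ₁ = 90° − 55.6° = 34.4°.
sin θ₁/V₁ = sin θ₂/V₂ ⇒ sin θ₂ = 1.031·sin 34.4°/0.758 = 1.031·0.5650/0.758 = 0.7684.
θ₂ = arcsin 0.7684 = 50.21° from the normal.
From the interface: 90° − 50.21° = 39.79°.

39.8°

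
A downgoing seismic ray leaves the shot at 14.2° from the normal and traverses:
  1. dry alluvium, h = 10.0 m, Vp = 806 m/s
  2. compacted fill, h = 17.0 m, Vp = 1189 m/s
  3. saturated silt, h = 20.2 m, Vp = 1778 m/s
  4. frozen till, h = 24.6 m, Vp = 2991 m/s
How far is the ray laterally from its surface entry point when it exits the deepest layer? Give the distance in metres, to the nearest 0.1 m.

76.2 m

p = sin θ₁/V₁ = sin 14.2°/806 = 3.0435e-04 s/m is conserved through the stack.
Layer 1: θ = 14.20°; offset = 10.0·tan 14.20° = 2.530 m.
Layer 2: sin θ = p·1189 = 0.3619 → θ = 21.22°; offset = 17.0·tan 21.22° = 6.599 m.
Layer 3: sin θ = p·1778 = 0.5411 → θ = 32.76°; offset = 20.2·tan 32.76° = 12.999 m.
Layer 4: sin θ = p·2991 = 0.9103 → θ = 65.55°; offset = 24.6·tan 65.55° = 54.102 m.
Σ offsets = 76.230 m.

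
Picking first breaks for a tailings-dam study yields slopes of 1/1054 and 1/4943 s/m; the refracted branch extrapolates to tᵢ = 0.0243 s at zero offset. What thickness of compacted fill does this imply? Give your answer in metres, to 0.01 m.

θ_c = arcsin(1054/4943) = 12.31°; cos θ_c = 0.9770.
tᵢ = 2h cos θ_c/V₁ ⇒ h = tᵢ·V₁/(2 cos θ_c) = 0.0243·1054/(2·0.9770) = 13.11 m.

13.11 m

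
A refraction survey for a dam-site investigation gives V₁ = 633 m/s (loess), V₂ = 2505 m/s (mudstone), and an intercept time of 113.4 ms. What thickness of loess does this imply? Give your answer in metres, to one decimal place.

θ_c = arcsin(633/2505) = 14.64°; cos θ_c = 0.9675.
tᵢ = 2h cos θ_c/V₁ ⇒ h = tᵢ·V₁/(2 cos θ_c) = 0.1134·633/(2·0.9675) = 37.09 m.

37.1 m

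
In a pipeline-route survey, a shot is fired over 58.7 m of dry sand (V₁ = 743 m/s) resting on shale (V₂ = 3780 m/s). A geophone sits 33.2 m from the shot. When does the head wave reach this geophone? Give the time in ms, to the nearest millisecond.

θ_c = arcsin(V₁/V₂) = arcsin(743/3780) = 11.34°, cos θ_c = 0.9805.
Intercept time tᵢ = 2h cos θ_c / V₁ = 2·58.7·0.9805/743 = 0.15493 s.
t = x/V₂ + tᵢ = 33.2/3780 + 0.15493 = 0.16371 s.

164 ms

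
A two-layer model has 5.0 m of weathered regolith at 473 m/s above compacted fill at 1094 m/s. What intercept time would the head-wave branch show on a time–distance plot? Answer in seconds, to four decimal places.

0.0191 s

θ_c = arcsin(V₁/V₂) = arcsin(473/1094) = 25.62°; cos θ_c = 0.9017.
tᵢ = 2h·cos θ_c / V₁ = 2·5.0·0.9017 / 473 = 0.01906 s.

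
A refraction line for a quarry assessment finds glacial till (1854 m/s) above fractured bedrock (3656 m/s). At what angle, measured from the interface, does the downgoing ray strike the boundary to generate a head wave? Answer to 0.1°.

At critical incidence the refracted ray runs along the interface (θ₂ = 90°), so sin θ_c = V₁/V₂.
θ_c = arcsin(1854/3656) = arcsin 0.5071 = 30.47°.
Measured from the interface: 90° − 30.47° = 59.53°.

59.5°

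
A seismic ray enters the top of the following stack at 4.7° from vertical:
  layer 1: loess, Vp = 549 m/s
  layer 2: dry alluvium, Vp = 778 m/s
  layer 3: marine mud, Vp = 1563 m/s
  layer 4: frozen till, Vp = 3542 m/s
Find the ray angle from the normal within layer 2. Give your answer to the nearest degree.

7°

Snell's law across each interface conserves sin θ / V, so sin θ_2 = V_2·sin θ₁/V₁.
sin θ_2 = 778 × sin 4.7° / 549 = 0.1161.
θ_2 = arcsin 0.1161 = 6.67°.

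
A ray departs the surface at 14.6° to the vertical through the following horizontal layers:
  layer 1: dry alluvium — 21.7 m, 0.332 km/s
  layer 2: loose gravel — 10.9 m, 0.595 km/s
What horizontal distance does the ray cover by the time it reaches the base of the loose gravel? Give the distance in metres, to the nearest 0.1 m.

Apply Snell's law at each interface; in layer i the horizontal offset is hᵢ·tan θᵢ.
Layer 1: θ = 14.60°; offset = 21.7·tan 14.60° = 5.652 m.
Layer 2: sin θ = 0.595·sin 14.6°/0.332 = 0.4518, θ = 26.86°; offset = 10.9·tan 26.86° = 5.519 m.
Σ offsets = 11.172 m.

11.2 m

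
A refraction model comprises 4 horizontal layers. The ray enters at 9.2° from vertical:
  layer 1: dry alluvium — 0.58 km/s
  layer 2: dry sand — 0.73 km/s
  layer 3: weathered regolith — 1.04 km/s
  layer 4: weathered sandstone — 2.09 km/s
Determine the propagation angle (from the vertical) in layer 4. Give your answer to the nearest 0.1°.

Snell's law across each interface conserves sin θ / V, so sin θ_4 = V_4·sin θ₁/V₁.
sin θ_4 = 2.09 × sin 9.2° / 0.58 = 0.5761.
θ_4 = arcsin 0.5761 = 35.18°.

35.2°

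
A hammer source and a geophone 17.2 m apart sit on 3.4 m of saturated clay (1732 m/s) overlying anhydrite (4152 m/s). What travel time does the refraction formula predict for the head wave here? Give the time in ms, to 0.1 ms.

7.7 ms

θ_c = arcsin(V₁/V₂) = arcsin(1732/4152) = 24.65°, cos θ_c = 0.9088.
Intercept time tᵢ = 2h cos θ_c / V₁ = 2·3.4·0.9088/1732 = 0.00357 s.
t = x/V₂ + tᵢ = 17.2/4152 + 0.00357 = 0.00771 s.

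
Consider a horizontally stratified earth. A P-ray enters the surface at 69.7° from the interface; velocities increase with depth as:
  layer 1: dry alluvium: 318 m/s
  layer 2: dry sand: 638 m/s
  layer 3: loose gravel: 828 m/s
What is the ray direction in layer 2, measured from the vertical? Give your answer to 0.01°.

44.11°

From the normal: θ₁ = 90° − 69.7° = 20.3°.
Snell's law across each interface conserves sin θ / V, so sin θ_2 = V_2·sin θ₁/V₁.
sin θ_2 = 638 × sin 20.3° / 318 = 0.6961.
θ_2 = 44.11° from the vertical.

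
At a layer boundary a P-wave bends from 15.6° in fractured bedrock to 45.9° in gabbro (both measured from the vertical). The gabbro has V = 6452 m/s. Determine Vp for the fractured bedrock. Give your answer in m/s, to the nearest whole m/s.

Snell's law: sin 15.6°/V₁ = sin 45.9°/V₂.
V₁ = V₂·sin 15.6°/sin 45.9° = 6452 × 0.3745 = 2416.11 m/s.

2416 m/s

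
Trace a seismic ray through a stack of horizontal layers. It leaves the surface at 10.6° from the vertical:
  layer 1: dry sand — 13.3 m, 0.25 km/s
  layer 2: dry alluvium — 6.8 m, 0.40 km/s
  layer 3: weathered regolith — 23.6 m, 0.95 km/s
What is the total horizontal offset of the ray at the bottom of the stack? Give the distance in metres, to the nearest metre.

Apply Snell's law at each interface; in layer i the horizontal offset is hᵢ·tan θᵢ.
Layer 1: θ = 10.60°; offset = 13.3·tan 10.60° = 2.489 m.
Layer 2: sin θ = 0.40·sin 10.6°/0.25 = 0.2943, θ = 17.12°; offset = 6.8·tan 17.12° = 2.094 m.
Layer 3: sin θ = 0.95·sin 10.6°/0.25 = 0.6990, θ = 44.35°; offset = 23.6·tan 44.35° = 23.069 m.
Summing the layer offsets gives 27.652 m.

28 m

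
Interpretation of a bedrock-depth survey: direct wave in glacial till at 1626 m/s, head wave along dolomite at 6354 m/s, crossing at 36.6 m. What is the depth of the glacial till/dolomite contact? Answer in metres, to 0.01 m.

x_cross = 2h·√((V₂+V₁)/(V₂−V₁)) → h = x_cross / (2·√((V₂+V₁)/(V₂−V₁))).
√((V₂+V₁)/(V₂−V₁)) = √((6354+1626)/(6354−1626)) = 1.2992.
h = 36.6 / (2·1.2992) = 14.09 m.

14.09 m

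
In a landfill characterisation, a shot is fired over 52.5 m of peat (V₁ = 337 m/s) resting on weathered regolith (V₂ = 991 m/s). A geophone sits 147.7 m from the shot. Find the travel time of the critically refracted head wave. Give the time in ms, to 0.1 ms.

t = x/V₂ + 2h·√(V₂²−V₁²)/(V₁V₂).
√(V₂²−V₁²) = √(991²−337²) = 931.9 m/s; delay term = 2·52.5·931.9/(337·991) = 0.29300 s.
t = 147.7/991 + 0.29300 = 0.44205 s.

442.0 ms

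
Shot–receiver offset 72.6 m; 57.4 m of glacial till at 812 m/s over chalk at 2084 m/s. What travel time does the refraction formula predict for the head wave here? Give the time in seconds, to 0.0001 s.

θ_c = arcsin(V₁/V₂) = arcsin(812/2084) = 22.93°, cos θ_c = 0.9210.
Intercept time tᵢ = 2h cos θ_c / V₁ = 2·57.4·0.9210/812 = 0.13021 s.
t = x/V₂ + tᵢ = 72.6/2084 + 0.13021 = 0.16504 s.

0.1650 s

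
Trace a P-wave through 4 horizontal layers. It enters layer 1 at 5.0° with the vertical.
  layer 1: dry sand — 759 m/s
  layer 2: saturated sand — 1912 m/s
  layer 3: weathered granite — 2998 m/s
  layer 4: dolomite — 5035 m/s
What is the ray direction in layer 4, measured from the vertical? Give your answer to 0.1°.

Ray parameter p = sin 5.0° / 759 = 1.1483e-04 s/m.
sin θ_4 = p·V_4 = 1.1483e-04 × 5035 = 0.5782.
θ_4 = arcsin 0.5782 = 35.32°.

35.3°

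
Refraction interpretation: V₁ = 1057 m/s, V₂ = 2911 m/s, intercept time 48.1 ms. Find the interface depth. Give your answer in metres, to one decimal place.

θ_c = arcsin(1057/2911) = 21.29°; cos θ_c = 0.9317.
tᵢ = 2h cos θ_c/V₁ ⇒ h = tᵢ·V₁/(2 cos θ_c) = 0.0481·1057/(2·0.9317) = 27.28 m.

27.3 m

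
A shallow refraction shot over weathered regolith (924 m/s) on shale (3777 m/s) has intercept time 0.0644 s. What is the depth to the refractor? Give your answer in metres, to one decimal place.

30.7 m

h = tᵢ·V₁·V₂ / (2·√(V₂²−V₁²)).
√(V₂²−V₁²) = √(3777² − 924²) = 3662.2 m/s.
h = 0.0644 s × 924 × 3777 / (2 × 3662.2) = 30.69 m.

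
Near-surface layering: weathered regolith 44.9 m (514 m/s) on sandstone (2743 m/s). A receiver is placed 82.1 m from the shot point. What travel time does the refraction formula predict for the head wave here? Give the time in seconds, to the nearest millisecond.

0.202 s

t = x/V₂ + 2h·√(V₂²−V₁²)/(V₁V₂).
√(V₂²−V₁²) = √(2743²−514²) = 2694.4 m/s; delay term = 2·44.9·2694.4/(514·2743) = 0.17161 s.
t = 82.1/2743 + 0.17161 = 0.20154 s.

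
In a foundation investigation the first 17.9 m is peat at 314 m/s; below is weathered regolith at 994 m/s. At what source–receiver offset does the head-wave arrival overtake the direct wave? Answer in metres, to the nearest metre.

50 m

θ_c = arcsin(314/994) = 18.41°, so cos θ_c = 0.9488 and tᵢ = 2h cos θ_c/V₁ = 0.1082 s.
At crossover x/V₁ = x/V₂ + tᵢ ⇒ x = tᵢ/(1/V₁ − 1/V₂) = 0.10817/(3.1847e-03 − 1.0060e-03) = 49.65 m.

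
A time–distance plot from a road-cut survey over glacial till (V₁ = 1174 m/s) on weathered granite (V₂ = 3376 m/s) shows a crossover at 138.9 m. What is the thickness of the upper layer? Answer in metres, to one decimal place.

x_cross = 2h·√((V₂+V₁)/(V₂−V₁)) → h = x_cross / (2·√((V₂+V₁)/(V₂−V₁))).
√((V₂+V₁)/(V₂−V₁)) = √((3376+1174)/(3376−1174)) = 1.4375.
h = 138.9 / (2·1.4375) = 48.31 m.

48.3 m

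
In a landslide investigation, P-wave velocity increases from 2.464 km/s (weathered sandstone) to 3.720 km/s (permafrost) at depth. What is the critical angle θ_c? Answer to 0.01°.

41.48°

At critical incidence the refracted ray runs along the interface (θ₂ = 90°), so sin θ_c = V₁/V₂.
θ_c = arcsin(2.464/3.720) = arcsin 0.6624 = 41.48°.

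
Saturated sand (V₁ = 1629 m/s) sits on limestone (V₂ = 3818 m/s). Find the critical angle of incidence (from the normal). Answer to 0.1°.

25.3°

At critical incidence the refracted ray runs along the interface (θ₂ = 90°), so sin θ_c = V₁/V₂.
θ_c = arcsin(1629/3818) = arcsin 0.4267 = 25.26°.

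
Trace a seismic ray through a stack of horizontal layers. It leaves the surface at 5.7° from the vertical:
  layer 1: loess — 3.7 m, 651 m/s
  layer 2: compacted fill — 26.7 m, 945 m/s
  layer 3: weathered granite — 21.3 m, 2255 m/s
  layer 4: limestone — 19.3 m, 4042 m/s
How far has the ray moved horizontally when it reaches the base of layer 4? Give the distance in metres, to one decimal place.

Apply Snell's law at each interface; in layer i the horizontal offset is hᵢ·tan θᵢ.
Layer 1: θ = 5.70°; offset = 3.7·tan 5.70° = 0.369 m.
Layer 2: sin θ = 945·sin 5.7°/651 = 0.1442, θ = 8.29°; offset = 26.7·tan 8.29° = 3.890 m.
Layer 3: sin θ = 2255·sin 5.7°/651 = 0.3440, θ = 20.12°; offset = 21.3·tan 20.12° = 7.804 m.
Layer 4: sin θ = 4042·sin 5.7°/651 = 0.6167, θ = 38.07°; offset = 19.3·tan 38.07° = 15.119 m.
Summing the layer offsets gives 27.182 m.

27.2 m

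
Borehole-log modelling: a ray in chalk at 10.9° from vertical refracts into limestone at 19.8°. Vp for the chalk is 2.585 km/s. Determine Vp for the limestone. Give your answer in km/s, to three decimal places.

sin 10.9° = 0.1891; sin 19.8° = 0.3387.
V₂ = V₁·(sin θ₂/sin θ₁) = 2.585·(0.3387/0.1891) = 4.631 km/s.

4.631 km/s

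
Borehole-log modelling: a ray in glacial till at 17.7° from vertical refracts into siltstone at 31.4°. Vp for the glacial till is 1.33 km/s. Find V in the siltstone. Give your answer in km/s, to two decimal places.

2.28 km/s

Snell's law: sin 17.7°/V₁ = sin 31.4°/V₂.
V₂ = V₁·sin 31.4°/sin 17.7° = 1.33 × 1.7137 = 2.28 km/s.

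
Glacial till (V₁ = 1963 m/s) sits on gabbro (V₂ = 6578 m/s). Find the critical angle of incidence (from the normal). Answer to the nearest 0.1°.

17.4°

At critical incidence the refracted ray runs along the interface (θ₂ = 90°), so sin θ_c = V₁/V₂.
θ_c = arcsin(1963/6578) = arcsin 0.2984 = 17.36°.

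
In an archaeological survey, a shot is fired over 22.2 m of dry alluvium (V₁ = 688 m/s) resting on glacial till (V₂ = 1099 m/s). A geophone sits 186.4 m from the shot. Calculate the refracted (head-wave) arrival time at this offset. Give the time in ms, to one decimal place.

t = x/V₂ + 2h·√(V₂²−V₁²)/(V₁V₂).
√(V₂²−V₁²) = √(1099²−688²) = 857.0 m/s; delay term = 2·22.2·857.0/(688·1099) = 0.05032 s.
t = 186.4/1099 + 0.05032 = 0.21993 s.

219.9 ms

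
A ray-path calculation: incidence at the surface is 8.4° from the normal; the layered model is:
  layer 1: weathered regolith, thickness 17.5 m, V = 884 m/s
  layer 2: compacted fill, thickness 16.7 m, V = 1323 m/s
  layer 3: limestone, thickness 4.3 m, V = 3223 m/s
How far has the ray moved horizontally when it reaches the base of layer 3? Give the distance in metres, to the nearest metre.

9 m

p = sin θ₁/V₁ = sin 8.4°/884 = 1.6525e-04 s/m is conserved through the stack.
Layer 1: θ = 8.40°; offset = 17.5·tan 8.40° = 2.584 m.
Layer 2: sin θ = p·1323 = 0.2186 → θ = 12.63°; offset = 16.7·tan 12.63° = 3.742 m.
Layer 3: sin θ = p·3223 = 0.5326 → θ = 32.18°; offset = 4.3·tan 32.18° = 2.706 m.
Summing the layer offsets gives 9.032 m.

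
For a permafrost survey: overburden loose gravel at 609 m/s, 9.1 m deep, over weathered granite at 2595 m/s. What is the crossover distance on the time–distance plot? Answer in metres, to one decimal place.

23.1 m

θ_c = arcsin(609/2595) = 13.57°, so cos θ_c = 0.9721 and tᵢ = 2h cos θ_c/V₁ = 0.0291 s.
At crossover x/V₁ = x/V₂ + tᵢ ⇒ x = tᵢ/(1/V₁ − 1/V₂) = 0.02905/(1.6420e-03 − 3.8536e-04) = 23.12 m.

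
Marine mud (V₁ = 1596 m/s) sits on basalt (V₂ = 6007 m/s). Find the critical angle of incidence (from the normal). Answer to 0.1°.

At critical incidence the refracted ray runs along the interface (θ₂ = 90°), so sin θ_c = V₁/V₂.
θ_c = arcsin(1596/6007) = arcsin 0.2657 = 15.41°.

15.4°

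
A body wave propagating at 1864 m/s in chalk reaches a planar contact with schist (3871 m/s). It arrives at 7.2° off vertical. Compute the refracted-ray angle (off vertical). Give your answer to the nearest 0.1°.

sin θ₁/V₁ = sin θ₂/V₂ ⇒ sin θ₂ = 3871·sin 7.2°/1864 = 3871·0.1253/1864 = 0.2603.
θ₂ = arcsin 0.2603 = 15.09° from the normal.

15.1°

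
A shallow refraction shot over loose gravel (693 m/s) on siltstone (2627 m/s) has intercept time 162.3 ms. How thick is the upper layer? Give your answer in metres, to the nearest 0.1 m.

58.3 m

θ_c = arcsin(693/2627) = 15.30°; cos θ_c = 0.9646.
tᵢ = 2h cos θ_c/V₁ ⇒ h = tᵢ·V₁/(2 cos θ_c) = 0.1623·693/(2·0.9646) = 58.30 m.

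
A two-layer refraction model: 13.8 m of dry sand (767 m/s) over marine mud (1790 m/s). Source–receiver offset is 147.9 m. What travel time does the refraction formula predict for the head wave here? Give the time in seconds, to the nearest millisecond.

0.115 s

θ_c = arcsin(V₁/V₂) = arcsin(767/1790) = 25.37°, cos θ_c = 0.9035.
Intercept time tᵢ = 2h cos θ_c / V₁ = 2·13.8·0.9035/767 = 0.03251 s.
t = x/V₂ + tᵢ = 147.9/1790 + 0.03251 = 0.11514 s.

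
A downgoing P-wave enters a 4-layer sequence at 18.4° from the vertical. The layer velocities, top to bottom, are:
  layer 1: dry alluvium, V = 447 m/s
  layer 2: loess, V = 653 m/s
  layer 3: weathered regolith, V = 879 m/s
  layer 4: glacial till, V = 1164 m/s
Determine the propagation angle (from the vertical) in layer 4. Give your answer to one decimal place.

Ray parameter p = sin 18.4° / 447 = 7.0615e-04 s/m.
sin θ_4 = p·V_4 = 7.0615e-04 × 1164 = 0.8220.
θ_4 = arcsin 0.8220 = 55.28°.

55.3°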